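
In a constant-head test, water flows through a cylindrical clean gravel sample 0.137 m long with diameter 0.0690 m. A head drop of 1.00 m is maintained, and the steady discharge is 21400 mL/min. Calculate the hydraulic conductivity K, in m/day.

Cross-sectional area A = π·(d/2)² = π × (0.0690/2)² = 0.003739 m².
Convert discharge: 21400 mL/min = 0.0003567 m³/s.
Darcy's law rearranged: K = Q·L / (A·Δh) = 0.0003567 × 0.137 / (0.003739 × 1.00) = 0.01307 m/s = 1129 m/day.

1130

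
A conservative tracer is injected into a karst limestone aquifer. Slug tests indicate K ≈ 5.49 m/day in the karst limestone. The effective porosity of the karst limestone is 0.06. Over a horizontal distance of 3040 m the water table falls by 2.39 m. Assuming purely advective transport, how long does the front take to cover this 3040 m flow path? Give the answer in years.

116

Hydraulic gradient i = Δh / L = 2.39 / 3040 = 0.0007862.
Darcy flux q = K · i = 5.490 × 0.0007862 = 0.004316 m/day.
Seepage velocity v = q / n_e = 0.004316 / 0.06 = 0.07194 m/day.
Travel time t = L / v = 3040 / 0.07194 = 42260 days = 115.7 years.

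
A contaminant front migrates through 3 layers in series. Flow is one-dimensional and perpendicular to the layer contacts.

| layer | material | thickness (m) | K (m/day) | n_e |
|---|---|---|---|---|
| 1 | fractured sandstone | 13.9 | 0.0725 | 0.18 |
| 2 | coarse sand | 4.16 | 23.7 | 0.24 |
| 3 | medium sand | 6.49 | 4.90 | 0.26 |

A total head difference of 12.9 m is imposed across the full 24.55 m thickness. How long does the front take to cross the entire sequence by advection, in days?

With flow normal to the layers, continuity requires the same specific discharge q through every layer.
Σ(b_i/K_i) = 13.9/0.0725 + 4.16/23.7 + 6.49/4.90 = 193.2 d.
q = Δh / Σ(b_i/K_i) = 12.9 / 193.2 = 0.06676 m/day.
In each layer the seepage velocity is v_i = q/n_i, so the layer transit time is t_i = b_i·n_i / q:
  layer 1 (fractured sandstone): t_1 = 13.9 × 0.18 / 0.06676 = 37.48 d
  layer 2 (coarse sand): t_2 = 4.16 × 0.24 / 0.06676 = 14.95 d
  layer 3 (medium sand): t_3 = 6.49 × 0.26 / 0.06676 = 25.27 d
Total t = Σ t_i = 77.71 days.

77.7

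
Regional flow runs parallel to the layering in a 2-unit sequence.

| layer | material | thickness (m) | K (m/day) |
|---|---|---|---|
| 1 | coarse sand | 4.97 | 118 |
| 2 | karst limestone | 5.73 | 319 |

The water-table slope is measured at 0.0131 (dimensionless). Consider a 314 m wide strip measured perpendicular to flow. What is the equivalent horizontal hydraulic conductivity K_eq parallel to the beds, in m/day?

226

Flow is parallel to layering, so each bed carries its own Darcy discharge and the transmissivities add.
Σ(K_i·b_i) = 118×4.97 + 319×5.73 = 2414 m²/day.
Total thickness b = 10.70 m, so K_eq = Σ(K_i·b_i)/b = 225.6 m/day.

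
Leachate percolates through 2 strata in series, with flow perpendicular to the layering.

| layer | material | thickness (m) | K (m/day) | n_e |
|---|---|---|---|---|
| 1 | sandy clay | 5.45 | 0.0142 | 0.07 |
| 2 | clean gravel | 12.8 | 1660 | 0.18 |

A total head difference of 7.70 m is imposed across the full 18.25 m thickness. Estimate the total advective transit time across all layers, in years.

0.366

With flow normal to the layers, continuity requires the same specific discharge q through every layer.
Σ(b_i/K_i) = 5.45/0.0142 + 12.8/1660 = 383.8 d.
q = Δh / Σ(b_i/K_i) = 7.70 / 383.8 = 0.02006 m/day.
In each layer the seepage velocity is v_i = q/n_i, so the layer transit time is t_i = b_i·n_i / q:
  layer 1 (sandy clay): t_1 = 5.45 × 0.07 / 0.02006 = 19.02 d
  layer 2 (clean gravel): t_2 = 12.8 × 0.18 / 0.02006 = 114.8 d
Total t = Σ t_i = 133.9 days = 0.3665 years.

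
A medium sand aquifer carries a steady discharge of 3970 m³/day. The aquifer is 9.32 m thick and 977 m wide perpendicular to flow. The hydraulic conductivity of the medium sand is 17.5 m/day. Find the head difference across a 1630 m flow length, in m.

40.6

Cross-sectional area A = 977 × 9.32 = 9106 m².
From Q = K·A·i, i = Q / (K·A) = 3970 / (17.50 × 9106) = 0.02491.
Head loss Δh = i · L = 0.02491 × 1630 = 40.61 m.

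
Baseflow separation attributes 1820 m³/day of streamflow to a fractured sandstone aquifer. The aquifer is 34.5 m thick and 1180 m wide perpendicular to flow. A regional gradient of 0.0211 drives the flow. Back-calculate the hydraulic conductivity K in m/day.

Cross-sectional area A = 1180 × 34.5 = 40710 m².
Hydraulic gradient i = 0.0211.
From Q = K·A·i, K = Q / (A·i) = 1820 / (40710 × 0.02110) = 2.119 m/day.

2.12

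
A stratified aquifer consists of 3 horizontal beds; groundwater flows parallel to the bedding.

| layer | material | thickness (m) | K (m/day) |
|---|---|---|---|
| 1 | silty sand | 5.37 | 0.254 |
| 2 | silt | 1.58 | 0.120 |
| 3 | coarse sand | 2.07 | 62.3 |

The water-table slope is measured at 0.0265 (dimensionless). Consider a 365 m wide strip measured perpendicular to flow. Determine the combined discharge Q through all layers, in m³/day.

1260

Flow is parallel to layering, so each bed carries its own Darcy discharge and the transmissivities add.
Σ(K_i·b_i) = 0.254×5.37 + 0.120×1.58 + 62.3×2.07 = 130.5 m²/day.
Hydraulic gradient i = 0.0265.
Q = Σ(K_i·b_i) · W · i = 130.5 × 365 × 0.02650 = 1262 m³/day.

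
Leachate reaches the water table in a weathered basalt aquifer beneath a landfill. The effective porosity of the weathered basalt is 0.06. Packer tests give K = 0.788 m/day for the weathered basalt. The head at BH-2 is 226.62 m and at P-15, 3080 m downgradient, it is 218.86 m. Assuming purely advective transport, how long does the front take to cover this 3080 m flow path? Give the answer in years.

Hydraulic gradient i = (226.62 − 218.86) / 3080 = 7.76 / 3080 = 0.002519.
Darcy flux q = K · i = 0.7880 × 0.002519 = 0.001985 m/day.
Seepage velocity v = q / n_e = 0.001985 / 0.06 = 0.03309 m/day.
Travel time t = L / v = 3080 / 0.03309 = 93082 days = 254.8 years.

255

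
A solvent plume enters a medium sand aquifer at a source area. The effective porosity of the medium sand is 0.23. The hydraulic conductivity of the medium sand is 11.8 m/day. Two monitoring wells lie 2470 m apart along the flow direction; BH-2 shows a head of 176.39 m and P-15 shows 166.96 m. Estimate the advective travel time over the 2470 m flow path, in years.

34.5

Hydraulic gradient i = (176.39 − 166.96) / 2470 = 9.43 / 2470 = 0.003818.
Darcy flux q = K · i = 11.80 × 0.003818 = 0.04505 m/day.
Seepage velocity v = q / n_e = 0.04505 / 0.23 = 0.1959 m/day.
Travel time t = L / v = 2470 / 0.1959 = 12610 days = 34.53 years.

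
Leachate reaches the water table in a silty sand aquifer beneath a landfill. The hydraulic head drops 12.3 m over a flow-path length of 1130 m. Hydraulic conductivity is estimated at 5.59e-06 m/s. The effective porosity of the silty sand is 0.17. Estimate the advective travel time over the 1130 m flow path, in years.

100

Convert K: 5.59e-06 m/s × 86400 = 0.4830 m/day.
Hydraulic gradient i = Δh / L = 12.3 / 1130 = 0.01088.
Darcy flux q = K · i = 0.4830 × 0.01088 = 0.005257 m/day.
Seepage velocity v = q / n_e = 0.005257 / 0.17 = 0.03092 m/day.
Travel time t = L / v = 1130 / 0.03092 = 36541 days = 100.0 years.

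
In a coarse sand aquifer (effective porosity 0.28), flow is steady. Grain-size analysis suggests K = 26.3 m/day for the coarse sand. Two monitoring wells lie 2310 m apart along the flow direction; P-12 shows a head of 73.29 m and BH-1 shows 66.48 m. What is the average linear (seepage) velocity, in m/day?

Hydraulic gradient i = (73.29 − 66.48) / 2310 = 6.81 / 2310 = 0.002948.
Darcy flux q = K · i = 26.30 × 0.002948 = 0.07753 m/day.
Seepage velocity v = q / n_e = 0.07753 / 0.28 = 0.2769 m/day.

0.277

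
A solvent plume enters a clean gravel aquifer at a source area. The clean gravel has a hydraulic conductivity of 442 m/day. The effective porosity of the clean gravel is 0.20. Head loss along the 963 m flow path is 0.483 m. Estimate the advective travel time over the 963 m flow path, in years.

Hydraulic gradient i = Δh / L = 0.483 / 963 = 0.0005016.
Darcy flux q = K · i = 442.0 × 0.0005016 = 0.2217 m/day.
Seepage velocity v = q / n_e = 0.2217 / 0.20 = 1.108 m/day.
Travel time t = L / v = 963 / 1.108 = 868.8 days = 2.379 years.

2.38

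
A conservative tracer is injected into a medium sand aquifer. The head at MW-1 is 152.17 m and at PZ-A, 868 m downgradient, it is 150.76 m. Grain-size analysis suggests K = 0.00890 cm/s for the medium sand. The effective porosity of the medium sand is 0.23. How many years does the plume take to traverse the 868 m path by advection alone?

Convert K: 0.00890 cm/s × 864 = 7.690 m/day.
Hydraulic gradient i = (152.17 − 150.76) / 868 = 1.41 / 868 = 0.001624.
Darcy flux q = K · i = 7.690 × 0.001624 = 0.01249 m/day.
Seepage velocity v = q / n_e = 0.01249 / 0.23 = 0.05431 m/day.
Travel time t = L / v = 868 / 0.05431 = 15982 days = 43.76 years.

43.8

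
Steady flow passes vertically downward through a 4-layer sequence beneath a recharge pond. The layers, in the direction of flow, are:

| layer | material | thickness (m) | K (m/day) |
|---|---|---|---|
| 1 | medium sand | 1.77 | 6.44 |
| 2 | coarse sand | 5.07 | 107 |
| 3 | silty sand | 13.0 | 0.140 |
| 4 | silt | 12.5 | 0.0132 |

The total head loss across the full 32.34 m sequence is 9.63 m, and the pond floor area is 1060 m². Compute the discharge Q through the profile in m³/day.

9.81

Flow is perpendicular to layering, so the layers act in series and the equivalent K is the thickness-weighted harmonic mean.
Total thickness L = 1.77 + 5.07 + 13.0 + 12.5 = 32.34 m.
Σ(b_i/K_i) = 1.77/6.44 + 5.07/107 + 13.0/0.140 + 12.5/0.0132 = 1040 d.
K_eq = L / Σ(b_i/K_i) = 32.34 / 1040 = 0.03109 m/day.
Q = K_eq · A · (Δh/L) = 0.03109 × 1060 × (9.63/32.34) = 9.814 m³/day.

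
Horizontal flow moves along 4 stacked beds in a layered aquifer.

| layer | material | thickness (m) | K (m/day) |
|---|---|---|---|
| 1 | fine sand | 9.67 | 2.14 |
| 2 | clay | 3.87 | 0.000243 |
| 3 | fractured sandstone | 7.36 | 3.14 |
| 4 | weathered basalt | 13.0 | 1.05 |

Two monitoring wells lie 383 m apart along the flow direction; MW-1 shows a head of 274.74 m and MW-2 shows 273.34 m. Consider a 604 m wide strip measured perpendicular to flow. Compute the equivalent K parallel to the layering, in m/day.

1.69

Flow is parallel to layering, so each bed carries its own Darcy discharge and the transmissivities add.
Σ(K_i·b_i) = 2.14×9.67 + 0.000243×3.87 + 3.14×7.36 + 1.05×13.0 = 57.46 m²/day.
Total thickness b = 33.90 m, so K_eq = Σ(K_i·b_i)/b = 1.695 m/day.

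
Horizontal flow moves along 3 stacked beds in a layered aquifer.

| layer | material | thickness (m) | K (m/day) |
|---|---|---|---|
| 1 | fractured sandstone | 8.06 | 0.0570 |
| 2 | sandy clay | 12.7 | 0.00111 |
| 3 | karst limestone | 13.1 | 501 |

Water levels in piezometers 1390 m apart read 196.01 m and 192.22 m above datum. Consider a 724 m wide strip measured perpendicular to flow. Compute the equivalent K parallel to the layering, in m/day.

Flow is parallel to layering, so each bed carries its own Darcy discharge and the transmissivities add.
Σ(K_i·b_i) = 0.0570×8.06 + 0.00111×12.7 + 501×13.1 = 6564 m²/day.
Total thickness b = 33.86 m, so K_eq = Σ(K_i·b_i)/b = 193.8 m/day.

194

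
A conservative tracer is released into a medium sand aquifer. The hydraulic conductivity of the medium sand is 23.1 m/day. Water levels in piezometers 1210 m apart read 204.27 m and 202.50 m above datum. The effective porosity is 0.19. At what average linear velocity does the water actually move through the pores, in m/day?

Hydraulic gradient i = (204.27 − 202.50) / 1210 = 1.77 / 1210 = 0.001463.
Darcy flux q = K · i = 23.10 × 0.001463 = 0.03379 m/day.
Seepage velocity v = q / n_e = 0.03379 / 0.19 = 0.1778 m/day.

0.178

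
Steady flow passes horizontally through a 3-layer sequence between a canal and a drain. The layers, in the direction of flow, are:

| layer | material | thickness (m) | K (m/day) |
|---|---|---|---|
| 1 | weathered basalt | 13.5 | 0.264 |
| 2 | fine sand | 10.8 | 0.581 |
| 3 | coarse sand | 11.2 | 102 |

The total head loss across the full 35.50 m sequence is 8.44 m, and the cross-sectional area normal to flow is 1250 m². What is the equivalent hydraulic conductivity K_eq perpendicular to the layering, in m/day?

0.508

Flow is perpendicular to layering, so the layers act in series and the equivalent K is the thickness-weighted harmonic mean.
Total thickness L = 13.5 + 10.8 + 11.2 = 35.50 m.
Σ(b_i/K_i) = 13.5/0.264 + 10.8/0.581 + 11.2/102 = 69.83 d.
K_eq = L / Σ(b_i/K_i) = 35.50 / 69.83 = 0.5083 m/day.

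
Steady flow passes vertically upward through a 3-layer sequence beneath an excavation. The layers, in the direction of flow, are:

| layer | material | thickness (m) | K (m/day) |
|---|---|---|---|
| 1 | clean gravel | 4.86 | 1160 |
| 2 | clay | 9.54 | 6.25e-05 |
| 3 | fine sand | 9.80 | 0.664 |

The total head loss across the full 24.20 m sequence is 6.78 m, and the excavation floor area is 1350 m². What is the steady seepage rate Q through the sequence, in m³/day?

0.0600

Flow is perpendicular to layering, so the layers act in series and the equivalent K is the thickness-weighted harmonic mean.
Total thickness L = 4.86 + 9.54 + 9.80 = 24.20 m.
Σ(b_i/K_i) = 4.86/1160 + 9.54/6.25e-05 + 9.80/0.664 = 1.527e+05 d.
K_eq = L / Σ(b_i/K_i) = 24.20 / 1.527e+05 = 0.0001585 m/day.
Q = K_eq · A · (Δh/L) = 0.0001585 × 1350 × (6.78/24.20) = 0.05996 m³/day.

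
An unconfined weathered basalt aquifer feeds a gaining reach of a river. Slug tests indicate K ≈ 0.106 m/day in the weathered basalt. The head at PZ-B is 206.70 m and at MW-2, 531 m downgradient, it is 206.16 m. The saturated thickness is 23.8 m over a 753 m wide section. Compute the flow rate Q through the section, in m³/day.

Cross-sectional area A = 753 × 23.8 = 17921 m².
Hydraulic gradient i = (206.70 − 206.16) / 531 = 0.54 / 531 = 0.001017.
Darcy's law: Q = K · A · i = 0.1060 × 17921 × 0.001017 = 1.932 m³/day.

1.93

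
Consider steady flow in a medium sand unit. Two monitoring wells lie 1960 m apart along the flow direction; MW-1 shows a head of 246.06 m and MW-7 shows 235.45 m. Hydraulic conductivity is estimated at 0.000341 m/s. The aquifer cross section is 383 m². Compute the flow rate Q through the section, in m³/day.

Convert K: 0.000341 m/s × 86400 = 29.46 m/day.
Hydraulic gradient i = (246.06 − 235.45) / 1960 = 10.61 / 1960 = 0.005413.
Darcy's law: Q = K · A · i = 29.46 × 383.0 × 0.005413 = 61.08 m³/day.

61.1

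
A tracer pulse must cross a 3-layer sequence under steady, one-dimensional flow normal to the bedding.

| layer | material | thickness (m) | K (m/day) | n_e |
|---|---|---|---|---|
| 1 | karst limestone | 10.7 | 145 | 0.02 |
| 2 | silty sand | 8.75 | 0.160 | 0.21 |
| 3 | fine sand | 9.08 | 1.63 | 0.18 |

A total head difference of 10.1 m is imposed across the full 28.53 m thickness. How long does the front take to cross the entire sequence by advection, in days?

With flow normal to the layers, continuity requires the same specific discharge q through every layer.
Σ(b_i/K_i) = 10.7/145 + 8.75/0.160 + 9.08/1.63 = 60.33 d.
q = Δh / Σ(b_i/K_i) = 10.1 / 60.33 = 0.1674 m/day.
In each layer the seepage velocity is v_i = q/n_i, so the layer transit time is t_i = b_i·n_i / q:
  layer 1 (karst limestone): t_1 = 10.7 × 0.02 / 0.1674 = 1.278 d
  layer 2 (silty sand): t_2 = 8.75 × 0.21 / 0.1674 = 10.98 d
  layer 3 (fine sand): t_3 = 9.08 × 0.18 / 0.1674 = 9.763 d
Total t = Σ t_i = 22.02 days.

22.0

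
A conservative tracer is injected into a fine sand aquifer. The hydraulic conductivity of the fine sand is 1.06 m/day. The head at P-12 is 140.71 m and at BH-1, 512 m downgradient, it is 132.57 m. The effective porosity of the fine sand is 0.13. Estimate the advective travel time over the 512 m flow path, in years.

Hydraulic gradient i = (140.71 − 132.57) / 512 = 8.14 / 512 = 0.01590.
Darcy flux q = K · i = 1.060 × 0.01590 = 0.01685 m/day.
Seepage velocity v = q / n_e = 0.01685 / 0.13 = 0.1296 m/day.
Travel time t = L / v = 512 / 0.1296 = 3950 days = 10.81 years.

10.8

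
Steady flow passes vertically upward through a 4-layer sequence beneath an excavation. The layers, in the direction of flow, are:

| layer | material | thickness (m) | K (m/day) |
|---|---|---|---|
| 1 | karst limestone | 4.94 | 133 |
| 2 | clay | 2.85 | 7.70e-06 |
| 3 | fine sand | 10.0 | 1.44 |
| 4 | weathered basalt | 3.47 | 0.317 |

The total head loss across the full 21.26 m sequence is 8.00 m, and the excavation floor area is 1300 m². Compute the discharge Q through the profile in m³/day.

0.0281

Flow is perpendicular to layering, so the layers act in series and the equivalent K is the thickness-weighted harmonic mean.
Total thickness L = 4.94 + 2.85 + 10.0 + 3.47 = 21.26 m.
Σ(b_i/K_i) = 4.94/133 + 2.85/7.70e-06 + 10.0/1.44 + 3.47/0.317 = 3.701e+05 d.
K_eq = L / Σ(b_i/K_i) = 21.26 / 3.701e+05 = 5.744e-05 m/day.
Q = K_eq · A · (Δh/L) = 5.744e-05 × 1300 × (8.00/21.26) = 0.02810 m³/day.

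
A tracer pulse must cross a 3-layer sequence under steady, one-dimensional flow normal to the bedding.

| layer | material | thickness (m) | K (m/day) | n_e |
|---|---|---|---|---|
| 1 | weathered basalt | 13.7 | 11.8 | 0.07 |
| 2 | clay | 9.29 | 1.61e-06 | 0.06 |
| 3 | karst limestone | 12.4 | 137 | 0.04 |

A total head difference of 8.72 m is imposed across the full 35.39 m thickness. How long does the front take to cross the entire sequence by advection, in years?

With flow normal to the layers, continuity requires the same specific discharge q through every layer.
Σ(b_i/K_i) = 13.7/11.8 + 9.29/1.61e-06 + 12.4/137 = 5.770e+06 d.
q = Δh / Σ(b_i/K_i) = 8.72 / 5.770e+06 = 1.511e-06 m/day.
In each layer the seepage velocity is v_i = q/n_i, so the layer transit time is t_i = b_i·n_i / q:
  layer 1 (weathered basalt): t_1 = 13.7 × 0.07 / 1.511e-06 = 6.346e+05 d
  layer 2 (clay): t_2 = 9.29 × 0.06 / 1.511e-06 = 3.688e+05 d
  layer 3 (karst limestone): t_3 = 12.4 × 0.04 / 1.511e-06 = 3.282e+05 d
Total t = Σ t_i = 1.332e+06 days = 3646 years.

3650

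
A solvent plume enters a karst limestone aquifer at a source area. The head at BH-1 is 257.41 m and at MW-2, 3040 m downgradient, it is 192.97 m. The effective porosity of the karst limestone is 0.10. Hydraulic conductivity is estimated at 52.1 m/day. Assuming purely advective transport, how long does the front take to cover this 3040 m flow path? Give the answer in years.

0.754

Hydraulic gradient i = (257.41 − 192.97) / 3040 = 64.44 / 3040 = 0.02120.
Darcy flux q = K · i = 52.10 × 0.02120 = 1.104 m/day.
Seepage velocity v = q / n_e = 1.104 / 0.10 = 11.04 m/day.
Travel time t = L / v = 3040 / 11.04 = 275.3 days = 0.7536 years.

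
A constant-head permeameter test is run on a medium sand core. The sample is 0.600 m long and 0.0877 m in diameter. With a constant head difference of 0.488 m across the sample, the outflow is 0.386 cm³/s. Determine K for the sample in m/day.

Cross-sectional area A = π·(d/2)² = π × (0.0877/2)² = 0.006041 m².
Convert discharge: 0.386 cm³/s = 3.860e-07 m³/s.
Darcy's law rearranged: K = Q·L / (A·Δh) = 3.860e-07 × 0.600 / (0.006041 × 0.488) = 7.857e-05 m/s = 6.788 m/day.

6.79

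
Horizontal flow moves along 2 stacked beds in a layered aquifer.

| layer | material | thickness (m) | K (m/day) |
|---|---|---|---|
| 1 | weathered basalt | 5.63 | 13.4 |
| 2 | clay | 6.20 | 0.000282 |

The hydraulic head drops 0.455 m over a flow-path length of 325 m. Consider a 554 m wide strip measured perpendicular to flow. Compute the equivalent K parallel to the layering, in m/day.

6.38

Flow is parallel to layering, so each bed carries its own Darcy discharge and the transmissivities add.
Σ(K_i·b_i) = 13.4×5.63 + 0.000282×6.20 = 75.44 m²/day.
Total thickness b = 11.83 m, so K_eq = Σ(K_i·b_i)/b = 6.377 m/day.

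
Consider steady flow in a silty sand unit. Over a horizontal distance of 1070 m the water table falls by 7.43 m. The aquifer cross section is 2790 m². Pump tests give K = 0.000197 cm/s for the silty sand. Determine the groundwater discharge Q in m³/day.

3.30

Convert K: 0.000197 cm/s × 864 = 0.1702 m/day.
Hydraulic gradient i = Δh / L = 7.43 / 1070 = 0.006944.
Darcy's law: Q = K · A · i = 0.1702 × 2790 × 0.006944 = 3.298 m³/day.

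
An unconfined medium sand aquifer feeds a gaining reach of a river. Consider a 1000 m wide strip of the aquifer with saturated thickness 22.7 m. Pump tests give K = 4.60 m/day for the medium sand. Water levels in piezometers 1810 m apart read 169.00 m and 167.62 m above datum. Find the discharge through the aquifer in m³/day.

79.6

Cross-sectional area A = 1000 × 22.7 = 22700 m².
Hydraulic gradient i = (169.00 − 167.62) / 1810 = 1.38 / 1810 = 0.0007624.
Darcy's law: Q = K · A · i = 4.600 × 22700 × 0.0007624 = 79.61 m³/day.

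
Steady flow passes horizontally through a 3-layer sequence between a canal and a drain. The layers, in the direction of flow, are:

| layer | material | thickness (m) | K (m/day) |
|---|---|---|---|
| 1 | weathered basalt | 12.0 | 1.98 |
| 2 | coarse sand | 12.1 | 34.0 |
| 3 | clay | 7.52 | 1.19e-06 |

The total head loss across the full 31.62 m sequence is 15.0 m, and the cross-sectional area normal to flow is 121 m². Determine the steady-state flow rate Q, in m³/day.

Flow is perpendicular to layering, so the layers act in series and the equivalent K is the thickness-weighted harmonic mean.
Total thickness L = 12.0 + 12.1 + 7.52 = 31.62 m.
Σ(b_i/K_i) = 12.0/1.98 + 12.1/34.0 + 7.52/1.19e-06 = 6.319e+06 d.
K_eq = L / Σ(b_i/K_i) = 31.62 / 6.319e+06 = 5.004e-06 m/day.
Q = K_eq · A · (Δh/L) = 5.004e-06 × 121 × (15.0/31.62) = 0.0002872 m³/day.

0.000287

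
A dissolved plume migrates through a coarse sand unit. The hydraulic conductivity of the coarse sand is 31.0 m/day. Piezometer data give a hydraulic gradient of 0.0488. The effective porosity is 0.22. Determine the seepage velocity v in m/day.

Hydraulic gradient i = 0.0488.
Darcy flux q = K · i = 31.00 × 0.04880 = 1.513 m/day.
Seepage velocity v = q / n_e = 1.513 / 0.22 = 6.876 m/day.

6.88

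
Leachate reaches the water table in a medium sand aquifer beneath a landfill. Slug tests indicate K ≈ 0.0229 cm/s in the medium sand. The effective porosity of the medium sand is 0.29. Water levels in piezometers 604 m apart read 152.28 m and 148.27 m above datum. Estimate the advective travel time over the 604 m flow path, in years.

3.65

Convert K: 0.0229 cm/s × 864 = 19.79 m/day.
Hydraulic gradient i = (152.28 − 148.27) / 604 = 4.01 / 604 = 0.006639.
Darcy flux q = K · i = 19.79 × 0.006639 = 0.1314 m/day.
Seepage velocity v = q / n_e = 0.1314 / 0.29 = 0.4530 m/day.
Travel time t = L / v = 604 / 0.4530 = 1333 days = 3.651 years.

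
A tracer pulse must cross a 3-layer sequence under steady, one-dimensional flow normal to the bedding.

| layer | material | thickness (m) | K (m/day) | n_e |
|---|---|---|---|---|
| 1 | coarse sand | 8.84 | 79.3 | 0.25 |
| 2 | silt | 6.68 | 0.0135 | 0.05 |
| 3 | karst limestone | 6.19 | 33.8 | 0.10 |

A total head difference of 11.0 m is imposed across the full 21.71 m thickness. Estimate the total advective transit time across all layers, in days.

With flow normal to the layers, continuity requires the same specific discharge q through every layer.
Σ(b_i/K_i) = 8.84/79.3 + 6.68/0.0135 + 6.19/33.8 = 495.1 d.
q = Δh / Σ(b_i/K_i) = 11.0 / 495.1 = 0.02222 m/day.
In each layer the seepage velocity is v_i = q/n_i, so the layer transit time is t_i = b_i·n_i / q:
  layer 1 (coarse sand): t_1 = 8.84 × 0.25 / 0.02222 = 99.47 d
  layer 2 (silt): t_2 = 6.68 × 0.05 / 0.02222 = 15.03 d
  layer 3 (karst limestone): t_3 = 6.19 × 0.10 / 0.02222 = 27.86 d
Total t = Σ t_i = 142.4 days.

142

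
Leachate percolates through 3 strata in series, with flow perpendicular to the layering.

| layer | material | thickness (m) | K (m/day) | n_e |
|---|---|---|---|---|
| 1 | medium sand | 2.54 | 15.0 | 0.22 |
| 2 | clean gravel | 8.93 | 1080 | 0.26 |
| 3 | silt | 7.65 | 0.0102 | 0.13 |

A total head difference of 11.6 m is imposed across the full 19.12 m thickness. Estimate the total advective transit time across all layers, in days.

251

With flow normal to the layers, continuity requires the same specific discharge q through every layer.
Σ(b_i/K_i) = 2.54/15.0 + 8.93/1080 + 7.65/0.0102 = 750.2 d.
q = Δh / Σ(b_i/K_i) = 11.6 / 750.2 = 0.01546 m/day.
In each layer the seepage velocity is v_i = q/n_i, so the layer transit time is t_i = b_i·n_i / q:
  layer 1 (medium sand): t_1 = 2.54 × 0.22 / 0.01546 = 36.14 d
  layer 2 (clean gravel): t_2 = 8.93 × 0.26 / 0.01546 = 150.2 d
  layer 3 (silt): t_3 = 7.65 × 0.13 / 0.01546 = 64.31 d
Total t = Σ t_i = 250.6 days.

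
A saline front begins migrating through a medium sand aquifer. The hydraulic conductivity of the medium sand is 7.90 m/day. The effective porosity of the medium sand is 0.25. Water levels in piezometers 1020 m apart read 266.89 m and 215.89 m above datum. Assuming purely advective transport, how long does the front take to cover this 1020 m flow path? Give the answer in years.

1.77

Hydraulic gradient i = (266.89 − 215.89) / 1020 = 51 / 1020 = 0.05000.
Darcy flux q = K · i = 7.900 × 0.05000 = 0.3950 m/day.
Seepage velocity v = q / n_e = 0.3950 / 0.25 = 1.580 m/day.
Travel time t = L / v = 1020 / 1.580 = 645.6 days = 1.767 years.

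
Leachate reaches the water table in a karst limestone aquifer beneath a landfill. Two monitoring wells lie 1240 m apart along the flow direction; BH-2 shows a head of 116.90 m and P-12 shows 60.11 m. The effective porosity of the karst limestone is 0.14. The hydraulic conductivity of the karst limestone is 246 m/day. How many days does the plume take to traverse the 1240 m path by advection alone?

Hydraulic gradient i = (116.90 − 60.11) / 1240 = 56.79 / 1240 = 0.04580.
Darcy flux q = K · i = 246.0 × 0.04580 = 11.27 m/day.
Seepage velocity v = q / n_e = 11.27 / 0.14 = 80.47 m/day.
Travel time t = L / v = 1240 / 80.47 = 15.41 days.

15.4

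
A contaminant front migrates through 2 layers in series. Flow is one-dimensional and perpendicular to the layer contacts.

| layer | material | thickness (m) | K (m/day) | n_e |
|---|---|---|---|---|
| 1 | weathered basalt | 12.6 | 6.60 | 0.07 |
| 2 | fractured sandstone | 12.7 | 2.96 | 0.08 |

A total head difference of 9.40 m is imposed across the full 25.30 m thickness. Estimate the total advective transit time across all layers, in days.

With flow normal to the layers, continuity requires the same specific discharge q through every layer.
Σ(b_i/K_i) = 12.6/6.60 + 12.7/2.96 = 6.200 d.
q = Δh / Σ(b_i/K_i) = 9.40 / 6.200 = 1.516 m/day.
In each layer the seepage velocity is v_i = q/n_i, so the layer transit time is t_i = b_i·n_i / q:
  layer 1 (weathered basalt): t_1 = 12.6 × 0.07 / 1.516 = 0.5817 d
  layer 2 (fractured sandstone): t_2 = 12.7 × 0.08 / 1.516 = 0.6701 d
Total t = Σ t_i = 1.252 days.

1.25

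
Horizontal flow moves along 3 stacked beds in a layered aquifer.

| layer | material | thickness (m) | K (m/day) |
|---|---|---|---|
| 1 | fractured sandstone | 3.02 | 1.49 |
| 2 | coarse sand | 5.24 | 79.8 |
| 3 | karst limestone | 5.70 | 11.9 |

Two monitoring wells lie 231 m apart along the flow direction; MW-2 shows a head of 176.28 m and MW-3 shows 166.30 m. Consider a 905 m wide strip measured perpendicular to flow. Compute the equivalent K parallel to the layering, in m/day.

Flow is parallel to layering, so each bed carries its own Darcy discharge and the transmissivities add.
Σ(K_i·b_i) = 1.49×3.02 + 79.8×5.24 + 11.9×5.70 = 490.5 m²/day.
Total thickness b = 13.96 m, so K_eq = Σ(K_i·b_i)/b = 35.13 m/day.

35.1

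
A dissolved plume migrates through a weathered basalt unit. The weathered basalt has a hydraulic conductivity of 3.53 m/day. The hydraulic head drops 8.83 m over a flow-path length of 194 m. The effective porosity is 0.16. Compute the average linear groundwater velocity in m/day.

1.00

Hydraulic gradient i = Δh / L = 8.83 / 194 = 0.04552.
Darcy flux q = K · i = 3.530 × 0.04552 = 0.1607 m/day.
Seepage velocity v = q / n_e = 0.1607 / 0.16 = 1.004 m/day.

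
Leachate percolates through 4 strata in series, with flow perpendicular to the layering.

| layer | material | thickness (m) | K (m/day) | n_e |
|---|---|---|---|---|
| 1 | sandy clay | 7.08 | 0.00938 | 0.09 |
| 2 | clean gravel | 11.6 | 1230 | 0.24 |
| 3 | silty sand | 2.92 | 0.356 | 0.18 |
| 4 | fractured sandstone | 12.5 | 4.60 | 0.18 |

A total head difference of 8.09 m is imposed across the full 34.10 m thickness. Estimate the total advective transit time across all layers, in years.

With flow normal to the layers, continuity requires the same specific discharge q through every layer.
Σ(b_i/K_i) = 7.08/0.00938 + 11.6/1230 + 2.92/0.356 + 12.5/4.60 = 765.7 d.
q = Δh / Σ(b_i/K_i) = 8.09 / 765.7 = 0.01057 m/day.
In each layer the seepage velocity is v_i = q/n_i, so the layer transit time is t_i = b_i·n_i / q:
  layer 1 (sandy clay): t_1 = 7.08 × 0.09 / 0.01057 = 60.31 d
  layer 2 (clean gravel): t_2 = 11.6 × 0.24 / 0.01057 = 263.5 d
  layer 3 (silty sand): t_3 = 2.92 × 0.18 / 0.01057 = 49.75 d
  layer 4 (fractured sandstone): t_4 = 12.5 × 0.18 / 0.01057 = 213.0 d
Total t = Σ t_i = 586.5 days = 1.606 years.

1.61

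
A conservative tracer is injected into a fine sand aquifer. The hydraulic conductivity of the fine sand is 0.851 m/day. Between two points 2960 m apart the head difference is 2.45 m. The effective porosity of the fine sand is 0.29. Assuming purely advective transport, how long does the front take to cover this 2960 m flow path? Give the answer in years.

Hydraulic gradient i = Δh / L = 2.45 / 2960 = 0.0008277.
Darcy flux q = K · i = 0.8510 × 0.0008277 = 0.0007044 m/day.
Seepage velocity v = q / n_e = 0.0007044 / 0.29 = 0.002429 m/day.
Travel time t = L / v = 2960 / 0.002429 = 1.219e+06 days = 3337 years.

3340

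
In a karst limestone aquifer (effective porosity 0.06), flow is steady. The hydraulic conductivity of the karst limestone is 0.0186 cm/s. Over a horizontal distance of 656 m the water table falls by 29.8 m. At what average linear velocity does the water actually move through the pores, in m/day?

Convert K: 0.0186 cm/s × 864 = 16.07 m/day.
Hydraulic gradient i = Δh / L = 29.8 / 656 = 0.04543.
Darcy flux q = K · i = 16.07 × 0.04543 = 0.7300 m/day.
Seepage velocity v = q / n_e = 0.7300 / 0.06 = 12.17 m/day.

12.2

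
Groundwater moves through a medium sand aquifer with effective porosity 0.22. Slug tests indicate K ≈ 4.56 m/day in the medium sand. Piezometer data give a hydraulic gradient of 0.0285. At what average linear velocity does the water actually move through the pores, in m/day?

Hydraulic gradient i = 0.0285.
Darcy flux q = K · i = 4.560 × 0.02850 = 0.1300 m/day.
Seepage velocity v = q / n_e = 0.1300 / 0.22 = 0.5907 m/day.

0.591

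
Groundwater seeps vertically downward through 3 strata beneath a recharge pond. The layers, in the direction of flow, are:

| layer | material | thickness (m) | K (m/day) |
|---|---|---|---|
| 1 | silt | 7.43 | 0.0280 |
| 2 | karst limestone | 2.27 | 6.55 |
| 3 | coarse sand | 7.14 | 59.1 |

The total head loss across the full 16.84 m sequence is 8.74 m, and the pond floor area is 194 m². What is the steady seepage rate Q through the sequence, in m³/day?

Flow is perpendicular to layering, so the layers act in series and the equivalent K is the thickness-weighted harmonic mean.
Total thickness L = 7.43 + 2.27 + 7.14 = 16.84 m.
Σ(b_i/K_i) = 7.43/0.0280 + 2.27/6.55 + 7.14/59.1 = 265.8 d.
K_eq = L / Σ(b_i/K_i) = 16.84 / 265.8 = 0.06335 m/day.
Q = K_eq · A · (Δh/L) = 0.06335 × 194 × (8.74/16.84) = 6.378 m³/day.

6.38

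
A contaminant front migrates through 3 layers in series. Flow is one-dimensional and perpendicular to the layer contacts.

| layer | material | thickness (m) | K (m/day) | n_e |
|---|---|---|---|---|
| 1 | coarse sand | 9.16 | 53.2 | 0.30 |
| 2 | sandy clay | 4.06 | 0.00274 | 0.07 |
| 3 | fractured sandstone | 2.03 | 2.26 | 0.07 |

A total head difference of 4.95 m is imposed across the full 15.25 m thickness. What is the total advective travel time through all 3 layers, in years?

With flow normal to the layers, continuity requires the same specific discharge q through every layer.
Σ(b_i/K_i) = 9.16/53.2 + 4.06/0.00274 + 2.03/2.26 = 1483 d.
q = Δh / Σ(b_i/K_i) = 4.95 / 1483 = 0.003338 m/day.
In each layer the seepage velocity is v_i = q/n_i, so the layer transit time is t_i = b_i·n_i / q:
  layer 1 (coarse sand): t_1 = 9.16 × 0.30 / 0.003338 = 823.2 d
  layer 2 (sandy clay): t_2 = 4.06 × 0.07 / 0.003338 = 85.13 d
  layer 3 (fractured sandstone): t_3 = 2.03 × 0.07 / 0.003338 = 42.57 d
Total t = Σ t_i = 950.9 days = 2.603 years.

2.60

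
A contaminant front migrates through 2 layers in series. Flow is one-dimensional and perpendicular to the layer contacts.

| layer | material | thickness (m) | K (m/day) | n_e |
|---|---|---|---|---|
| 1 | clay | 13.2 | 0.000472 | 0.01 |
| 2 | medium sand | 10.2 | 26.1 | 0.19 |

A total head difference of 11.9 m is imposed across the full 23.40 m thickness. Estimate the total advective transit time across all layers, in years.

13.3

With flow normal to the layers, continuity requires the same specific discharge q through every layer.
Σ(b_i/K_i) = 13.2/0.000472 + 10.2/26.1 = 27966 d.
q = Δh / Σ(b_i/K_i) = 11.9 / 27966 = 0.0004255 m/day.
In each layer the seepage velocity is v_i = q/n_i, so the layer transit time is t_i = b_i·n_i / q:
  layer 1 (clay): t_1 = 13.2 × 0.01 / 0.0004255 = 310.2 d
  layer 2 (medium sand): t_2 = 10.2 × 0.19 / 0.0004255 = 4555 d
Total t = Σ t_i = 4865 days = 13.32 years.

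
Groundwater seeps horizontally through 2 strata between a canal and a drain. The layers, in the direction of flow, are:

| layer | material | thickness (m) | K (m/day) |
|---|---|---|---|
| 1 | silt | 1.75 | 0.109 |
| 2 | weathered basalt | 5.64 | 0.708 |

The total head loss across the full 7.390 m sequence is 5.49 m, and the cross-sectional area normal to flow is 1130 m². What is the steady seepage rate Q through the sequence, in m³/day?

258

Flow is perpendicular to layering, so the layers act in series and the equivalent K is the thickness-weighted harmonic mean.
Total thickness L = 1.75 + 5.64 = 7.390 m.
Σ(b_i/K_i) = 1.75/0.109 + 5.64/0.708 = 24.02 d.
K_eq = L / Σ(b_i/K_i) = 7.390 / 24.02 = 0.3076 m/day.
Q = K_eq · A · (Δh/L) = 0.3076 × 1130 × (5.49/7.390) = 258.3 m³/day.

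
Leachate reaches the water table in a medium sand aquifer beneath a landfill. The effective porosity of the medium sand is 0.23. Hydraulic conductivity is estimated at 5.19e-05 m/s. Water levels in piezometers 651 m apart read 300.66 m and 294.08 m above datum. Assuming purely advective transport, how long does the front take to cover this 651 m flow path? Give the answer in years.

Convert K: 5.19e-05 m/s × 86400 = 4.484 m/day.
Hydraulic gradient i = (300.66 − 294.08) / 651 = 6.58 / 651 = 0.01011.
Darcy flux q = K · i = 4.484 × 0.01011 = 0.04532 m/day.
Seepage velocity v = q / n_e = 0.04532 / 0.23 = 0.1971 m/day.
Travel time t = L / v = 651 / 0.1971 = 3304 days = 9.045 years.

9.04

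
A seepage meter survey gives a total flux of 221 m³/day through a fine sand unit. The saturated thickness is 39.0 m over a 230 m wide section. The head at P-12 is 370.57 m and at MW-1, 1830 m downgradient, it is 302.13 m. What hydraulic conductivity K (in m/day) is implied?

Cross-sectional area A = 230 × 39.0 = 8970 m².
Hydraulic gradient i = (370.57 − 302.13) / 1830 = 68.44 / 1830 = 0.03740.
From Q = K·A·i, K = Q / (A·i) = 221 / (8970 × 0.03740) = 0.6588 m/day.

0.659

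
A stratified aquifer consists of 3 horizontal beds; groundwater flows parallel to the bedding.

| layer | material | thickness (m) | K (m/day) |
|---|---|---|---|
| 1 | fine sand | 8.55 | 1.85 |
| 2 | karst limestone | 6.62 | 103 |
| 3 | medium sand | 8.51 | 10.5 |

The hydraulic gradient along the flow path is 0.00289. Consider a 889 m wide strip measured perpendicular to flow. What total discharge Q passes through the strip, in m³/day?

2020

Flow is parallel to layering, so each bed carries its own Darcy discharge and the transmissivities add.
Σ(K_i·b_i) = 1.85×8.55 + 103×6.62 + 10.5×8.51 = 787.0 m²/day.
Hydraulic gradient i = 0.00289.
Q = Σ(K_i·b_i) · W · i = 787.0 × 889 × 0.002890 = 2022 m³/day.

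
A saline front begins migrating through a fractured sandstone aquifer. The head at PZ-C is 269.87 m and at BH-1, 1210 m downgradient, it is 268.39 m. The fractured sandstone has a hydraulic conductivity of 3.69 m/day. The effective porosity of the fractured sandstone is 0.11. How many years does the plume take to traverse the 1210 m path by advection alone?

80.7

Hydraulic gradient i = (269.87 − 268.39) / 1210 = 1.48 / 1210 = 0.001223.
Darcy flux q = K · i = 3.690 × 0.001223 = 0.004513 m/day.
Seepage velocity v = q / n_e = 0.004513 / 0.11 = 0.04103 m/day.
Travel time t = L / v = 1210 / 0.04103 = 29490 days = 80.74 years.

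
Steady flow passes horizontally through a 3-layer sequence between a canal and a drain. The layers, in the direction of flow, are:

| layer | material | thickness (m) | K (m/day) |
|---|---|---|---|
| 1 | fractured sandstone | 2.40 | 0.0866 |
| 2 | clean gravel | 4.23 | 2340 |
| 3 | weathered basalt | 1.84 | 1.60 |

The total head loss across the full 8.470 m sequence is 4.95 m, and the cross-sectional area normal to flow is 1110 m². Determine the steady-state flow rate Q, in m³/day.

190

Flow is perpendicular to layering, so the layers act in series and the equivalent K is the thickness-weighted harmonic mean.
Total thickness L = 2.40 + 4.23 + 1.84 = 8.470 m.
Σ(b_i/K_i) = 2.40/0.0866 + 4.23/2340 + 1.84/1.60 = 28.87 d.
K_eq = L / Σ(b_i/K_i) = 8.470 / 28.87 = 0.2934 m/day.
Q = K_eq · A · (Δh/L) = 0.2934 × 1110 × (4.95/8.470) = 190.3 m³/day.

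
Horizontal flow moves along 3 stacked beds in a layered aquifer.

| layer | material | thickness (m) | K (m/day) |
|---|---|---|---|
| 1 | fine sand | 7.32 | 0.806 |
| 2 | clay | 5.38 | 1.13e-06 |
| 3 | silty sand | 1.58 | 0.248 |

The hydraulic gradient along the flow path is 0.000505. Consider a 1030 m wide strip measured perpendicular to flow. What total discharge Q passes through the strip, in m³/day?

3.27

Flow is parallel to layering, so each bed carries its own Darcy discharge and the transmissivities add.
Σ(K_i·b_i) = 0.806×7.32 + 1.13e-06×5.38 + 0.248×1.58 = 6.292 m²/day.
Hydraulic gradient i = 0.000505.
Q = Σ(K_i·b_i) · W · i = 6.292 × 1030 × 0.0005050 = 3.273 m³/day.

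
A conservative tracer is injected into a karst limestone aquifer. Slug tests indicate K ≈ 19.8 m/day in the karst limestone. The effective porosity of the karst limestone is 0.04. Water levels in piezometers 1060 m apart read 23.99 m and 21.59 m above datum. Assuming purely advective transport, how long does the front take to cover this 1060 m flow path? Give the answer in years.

Hydraulic gradient i = (23.99 − 21.59) / 1060 = 2.4 / 1060 = 0.002264.
Darcy flux q = K · i = 19.80 × 0.002264 = 0.04483 m/day.
Seepage velocity v = q / n_e = 0.04483 / 0.04 = 1.121 m/day.
Travel time t = L / v = 1060 / 1.121 = 945.8 days = 2.589 years.

2.59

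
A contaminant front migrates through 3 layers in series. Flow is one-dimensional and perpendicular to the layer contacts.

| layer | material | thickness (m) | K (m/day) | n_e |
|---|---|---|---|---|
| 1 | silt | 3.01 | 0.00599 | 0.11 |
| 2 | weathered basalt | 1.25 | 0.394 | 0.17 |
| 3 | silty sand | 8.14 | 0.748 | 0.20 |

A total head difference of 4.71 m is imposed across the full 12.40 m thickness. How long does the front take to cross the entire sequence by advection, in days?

238

With flow normal to the layers, continuity requires the same specific discharge q through every layer.
Σ(b_i/K_i) = 3.01/0.00599 + 1.25/0.394 + 8.14/0.748 = 516.6 d.
q = Δh / Σ(b_i/K_i) = 4.71 / 516.6 = 0.009118 m/day.
In each layer the seepage velocity is v_i = q/n_i, so the layer transit time is t_i = b_i·n_i / q:
  layer 1 (silt): t_1 = 3.01 × 0.11 / 0.009118 = 36.31 d
  layer 2 (weathered basalt): t_2 = 1.25 × 0.17 / 0.009118 = 23.31 d
  layer 3 (silty sand): t_3 = 8.14 × 0.20 / 0.009118 = 178.5 d
Total t = Σ t_i = 238.2 days.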